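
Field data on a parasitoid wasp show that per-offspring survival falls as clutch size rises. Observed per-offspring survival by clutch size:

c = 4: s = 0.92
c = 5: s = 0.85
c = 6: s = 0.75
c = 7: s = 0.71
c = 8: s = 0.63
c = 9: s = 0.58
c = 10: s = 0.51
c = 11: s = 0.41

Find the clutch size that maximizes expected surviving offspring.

9

Expected surviving offspring = c × s(c):
  c=4: 4 × 0.92 = 3.680
  c=5: 5 × 0.85 = 4.250
  c=6: 6 × 0.75 = 4.500
  c=7: 7 × 0.71 = 4.970
  c=8: 8 × 0.63 = 5.040
  c=9: 9 × 0.58 = 5.220
  c=10: 10 × 0.51 = 5.100
  c=11: 11 × 0.41 = 4.510
Maximum at c = 9 (5.220 surviving offspring).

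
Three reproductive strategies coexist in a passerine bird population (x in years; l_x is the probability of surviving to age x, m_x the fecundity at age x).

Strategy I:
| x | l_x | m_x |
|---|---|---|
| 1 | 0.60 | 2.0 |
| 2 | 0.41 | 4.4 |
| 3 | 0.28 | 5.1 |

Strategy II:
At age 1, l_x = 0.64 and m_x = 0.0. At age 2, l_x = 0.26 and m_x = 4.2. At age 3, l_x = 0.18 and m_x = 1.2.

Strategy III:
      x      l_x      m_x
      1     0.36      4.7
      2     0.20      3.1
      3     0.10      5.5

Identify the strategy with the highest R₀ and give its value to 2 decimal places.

Strategy I: R₀ = 0.60×2.0 + 0.41×4.4 + 0.28×5.1 = 4.4320
Strategy II: R₀ = 0.64×0.0 + 0.26×4.2 + 0.18×1.2 = 1.3080
Strategy III: R₀ = 0.36×4.7 + 0.20×3.1 + 0.10×5.5 = 2.8620
Highest R₀: strategy I with 4.4320.

4.43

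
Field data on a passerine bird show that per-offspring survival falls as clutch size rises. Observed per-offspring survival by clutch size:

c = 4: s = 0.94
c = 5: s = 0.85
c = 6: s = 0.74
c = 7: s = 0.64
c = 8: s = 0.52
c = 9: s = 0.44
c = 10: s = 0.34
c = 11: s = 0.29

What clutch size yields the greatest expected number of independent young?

Expected independent young = c × s(c):
  c=4: 4 × 0.94 = 3.760
  c=5: 5 × 0.85 = 4.250
  c=6: 6 × 0.74 = 4.440
  c=7: 7 × 0.64 = 4.480
  c=8: 8 × 0.52 = 4.160
  c=9: 9 × 0.44 = 3.960
  c=10: 10 × 0.34 = 3.400
  c=11: 11 × 0.29 = 3.190
Maximum at c = 7 (4.480 independent young).

7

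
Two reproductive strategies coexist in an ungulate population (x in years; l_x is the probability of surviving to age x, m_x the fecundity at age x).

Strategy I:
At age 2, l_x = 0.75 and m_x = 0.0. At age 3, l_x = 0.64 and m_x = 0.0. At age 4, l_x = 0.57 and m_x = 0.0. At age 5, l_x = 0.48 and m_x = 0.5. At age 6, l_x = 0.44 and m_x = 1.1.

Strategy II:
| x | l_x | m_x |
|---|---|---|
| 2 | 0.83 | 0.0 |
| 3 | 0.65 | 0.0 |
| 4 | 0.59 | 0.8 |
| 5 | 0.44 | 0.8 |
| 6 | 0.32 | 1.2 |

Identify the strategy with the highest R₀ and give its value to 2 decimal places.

1.21

Strategy I: R₀ = 0.75×0.0 + 0.64×0.0 + 0.57×0.0 + 0.48×0.5 + 0.44×1.1 = 0.7240
Strategy II: R₀ = 0.83×0.0 + 0.65×0.0 + 0.59×0.8 + 0.44×0.8 + 0.32×1.2 = 1.2080
Highest R₀: strategy II with 1.2080.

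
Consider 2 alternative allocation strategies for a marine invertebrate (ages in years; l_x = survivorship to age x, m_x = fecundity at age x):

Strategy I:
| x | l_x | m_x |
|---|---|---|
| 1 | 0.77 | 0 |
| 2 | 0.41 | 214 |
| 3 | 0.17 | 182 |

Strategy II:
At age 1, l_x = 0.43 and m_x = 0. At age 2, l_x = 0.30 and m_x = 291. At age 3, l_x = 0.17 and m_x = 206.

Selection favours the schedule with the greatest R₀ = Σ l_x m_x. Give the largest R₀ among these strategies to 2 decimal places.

Strategy I: R₀ = 0.77×0 + 0.41×214 + 0.17×182 = 118.6800
Strategy II: R₀ = 0.43×0 + 0.30×291 + 0.17×206 = 122.3200
Highest R₀: strategy II with 122.3200.

122.32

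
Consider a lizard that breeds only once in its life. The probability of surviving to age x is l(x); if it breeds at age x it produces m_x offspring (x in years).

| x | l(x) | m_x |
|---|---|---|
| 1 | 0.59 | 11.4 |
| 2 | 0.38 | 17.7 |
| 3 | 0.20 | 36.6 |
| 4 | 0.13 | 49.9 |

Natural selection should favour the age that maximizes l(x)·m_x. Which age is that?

3

Expected offspring if breeding at age x = l(x) × m_x:
  age 1: 0.59 × 11.4 = 6.726
  age 2: 0.38 × 17.7 = 6.726
  age 3: 0.20 × 36.6 = 7.320
  age 4: 0.13 × 49.9 = 6.487
Maximum at age 3 (7.320).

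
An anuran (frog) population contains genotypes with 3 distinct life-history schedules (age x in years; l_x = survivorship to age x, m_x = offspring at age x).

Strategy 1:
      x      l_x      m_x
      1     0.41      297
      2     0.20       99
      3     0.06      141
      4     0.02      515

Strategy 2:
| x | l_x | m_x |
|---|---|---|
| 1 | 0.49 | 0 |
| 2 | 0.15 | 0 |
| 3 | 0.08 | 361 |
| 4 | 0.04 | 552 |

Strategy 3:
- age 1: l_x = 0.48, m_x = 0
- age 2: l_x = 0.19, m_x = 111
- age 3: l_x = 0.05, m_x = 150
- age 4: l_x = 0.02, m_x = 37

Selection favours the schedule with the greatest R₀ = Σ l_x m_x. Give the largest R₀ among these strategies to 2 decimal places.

160.33

Strategy 1: R₀ = 0.41×297 + 0.20×99 + 0.06×141 + 0.02×515 = 160.3300
Strategy 2: R₀ = 0.49×0 + 0.15×0 + 0.08×361 + 0.04×552 = 50.9600
Strategy 3: R₀ = 0.48×0 + 0.19×111 + 0.05×150 + 0.02×37 = 29.3300
Highest R₀: strategy 1 with 160.3300.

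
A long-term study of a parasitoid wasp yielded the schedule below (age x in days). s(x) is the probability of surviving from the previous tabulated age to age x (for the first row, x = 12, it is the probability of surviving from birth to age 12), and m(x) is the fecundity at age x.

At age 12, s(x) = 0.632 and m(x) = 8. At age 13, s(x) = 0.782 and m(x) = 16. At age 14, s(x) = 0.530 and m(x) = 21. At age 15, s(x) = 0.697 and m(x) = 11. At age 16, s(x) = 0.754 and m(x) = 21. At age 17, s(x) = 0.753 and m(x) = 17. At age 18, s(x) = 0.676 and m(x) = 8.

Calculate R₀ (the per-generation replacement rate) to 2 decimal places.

Survivorship from birth: l_x = s_12·s_13·…·s_x.
  l_12 = 0.63200
  l_13 = 0.49422
  l_14 = 0.26194
  l_15 = 0.18257
  l_16 = 0.13766
  l_17 = 0.10366
  l_18 = 0.07007
R₀ = Σ l_x m(x):
  age 12: 0.63200 × 8 = 5.0560
  age 13: 0.49422 × 16 = 7.9075
  age 14: 0.26194 × 21 = 5.5007
  age 15: 0.18257 × 11 = 2.0083
  age 16: 0.13766 × 21 = 2.8909
  age 17: 0.10366 × 17 = 1.7622
  age 18: 0.07007 × 8 = 0.5606
R₀ = 5.0560 + 7.9075 + 5.5007 + 2.0083 + 2.8909 + 1.7622 + 0.5606 = 25.6862

25.69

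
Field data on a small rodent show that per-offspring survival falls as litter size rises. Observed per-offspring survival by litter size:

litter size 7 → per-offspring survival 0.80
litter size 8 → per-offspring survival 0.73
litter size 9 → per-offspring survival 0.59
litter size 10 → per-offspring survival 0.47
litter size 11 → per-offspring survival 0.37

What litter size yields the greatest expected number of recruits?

8

Expected recruits = c × s(c):
  c=7: 7 × 0.80 = 5.600
  c=8: 8 × 0.73 = 5.840
  c=9: 9 × 0.59 = 5.310
  c=10: 10 × 0.47 = 4.700
  c=11: 11 × 0.37 = 4.070
Maximum at c = 8 (5.840 recruits).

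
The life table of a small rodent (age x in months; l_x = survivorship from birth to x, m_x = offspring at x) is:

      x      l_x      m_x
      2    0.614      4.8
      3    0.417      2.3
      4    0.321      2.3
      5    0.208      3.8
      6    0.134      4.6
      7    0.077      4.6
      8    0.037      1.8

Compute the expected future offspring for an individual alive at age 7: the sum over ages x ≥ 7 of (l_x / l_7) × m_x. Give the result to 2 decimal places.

l_7 = 0.077. Conditional survival from age 7 to x is l_x / l_7.
  x=7: (0.077/0.077) × 4.6 = 4.6000
  x=8: (0.037/0.077) × 1.8 = 0.8649
Sum = 4.6000 + 0.8649 = 5.4649

5.46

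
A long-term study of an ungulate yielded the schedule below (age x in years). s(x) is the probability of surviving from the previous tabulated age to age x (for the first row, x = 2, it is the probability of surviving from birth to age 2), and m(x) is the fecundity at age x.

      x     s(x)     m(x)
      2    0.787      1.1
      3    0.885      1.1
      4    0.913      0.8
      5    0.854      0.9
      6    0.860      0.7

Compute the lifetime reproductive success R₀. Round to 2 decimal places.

2.96

Survivorship from birth: l_x = s_2·s_3·…·s_x.
  l_2 = 0.78700
  l_3 = 0.69650
  l_4 = 0.63590
  l_5 = 0.54306
  l_6 = 0.46703
R₀ = Σ l_x m(x):
  age 2: 0.78700 × 1.1 = 0.8657
  age 3: 0.69650 × 1.1 = 0.7662
  age 4: 0.63590 × 0.8 = 0.5087
  age 5: 0.54306 × 0.9 = 0.4888
  age 6: 0.46703 × 0.7 = 0.3269
R₀ = 0.8657 + 0.7662 + 0.5087 + 0.4888 + 0.3269 = 2.9562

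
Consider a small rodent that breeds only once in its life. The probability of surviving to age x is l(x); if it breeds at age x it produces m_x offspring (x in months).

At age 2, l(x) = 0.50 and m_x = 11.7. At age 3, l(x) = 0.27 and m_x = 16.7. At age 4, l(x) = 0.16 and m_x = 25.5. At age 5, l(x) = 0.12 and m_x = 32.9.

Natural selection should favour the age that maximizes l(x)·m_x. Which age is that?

Expected offspring if breeding at age x = l(x) × m_x:
  age 2: 0.50 × 11.7 = 5.850
  age 3: 0.27 × 16.7 = 4.509
  age 4: 0.16 × 25.5 = 4.080
  age 5: 0.12 × 32.9 = 3.948
Maximum at age 2 (5.850).

2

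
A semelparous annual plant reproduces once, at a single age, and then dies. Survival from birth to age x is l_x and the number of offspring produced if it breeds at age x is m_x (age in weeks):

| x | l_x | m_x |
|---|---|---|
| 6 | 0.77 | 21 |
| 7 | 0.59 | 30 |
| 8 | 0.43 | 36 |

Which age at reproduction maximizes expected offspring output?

7

Expected offspring if breeding at age x = l_x × m_x:
  age 6: 0.77 × 21 = 16.170
  age 7: 0.59 × 30 = 17.700
  age 8: 0.43 × 36 = 15.480
Maximum at age 7 (17.700).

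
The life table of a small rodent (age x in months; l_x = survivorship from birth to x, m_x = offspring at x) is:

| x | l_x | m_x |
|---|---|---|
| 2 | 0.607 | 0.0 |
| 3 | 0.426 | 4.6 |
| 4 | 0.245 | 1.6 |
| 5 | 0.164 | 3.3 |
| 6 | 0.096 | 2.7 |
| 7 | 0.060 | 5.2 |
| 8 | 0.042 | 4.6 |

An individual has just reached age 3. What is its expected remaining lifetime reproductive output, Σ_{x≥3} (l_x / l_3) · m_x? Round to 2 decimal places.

l_3 = 0.426. Conditional survival from age 3 to x is l_x / l_3.
  x=3: (0.426/0.426) × 4.6 = 4.6000
  x=4: (0.245/0.426) × 1.6 = 0.9202
  x=5: (0.164/0.426) × 3.3 = 1.2704
  x=6: (0.096/0.426) × 2.7 = 0.6085
  x=7: (0.060/0.426) × 5.2 = 0.7324
  x=8: (0.042/0.426) × 4.6 = 0.4535
Sum = 4.6000 + 0.9202 + 1.2704 + 0.6085 + 0.7324 + 0.4535 = 8.5850

8.58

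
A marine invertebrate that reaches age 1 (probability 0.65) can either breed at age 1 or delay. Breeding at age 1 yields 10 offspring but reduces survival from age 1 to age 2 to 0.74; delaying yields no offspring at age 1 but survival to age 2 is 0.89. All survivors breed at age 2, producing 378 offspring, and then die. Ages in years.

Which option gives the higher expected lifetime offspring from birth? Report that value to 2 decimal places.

218.67

breed at age 1: R₀ = 0.65 × (10 + 0.74 × 378) = 0.65 × 289.7200 = 188.3180
delay to age 2: R₀ = 0.65 × (0.89 × 378) = 0.65 × 336.4200 = 218.6730
Higher: delay to age 2 (218.6730).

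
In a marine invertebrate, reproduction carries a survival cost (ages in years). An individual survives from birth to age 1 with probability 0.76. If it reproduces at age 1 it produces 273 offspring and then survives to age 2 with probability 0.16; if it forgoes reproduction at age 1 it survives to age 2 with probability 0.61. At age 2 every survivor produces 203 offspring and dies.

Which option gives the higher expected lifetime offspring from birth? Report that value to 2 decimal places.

232.16

breed at age 1: R₀ = 0.76 × (273 + 0.16 × 203) = 0.76 × 305.4800 = 232.1648
delay to age 2: R₀ = 0.76 × (0.61 × 203) = 0.76 × 123.8300 = 94.1108
Higher: breed at age 1 (232.1648).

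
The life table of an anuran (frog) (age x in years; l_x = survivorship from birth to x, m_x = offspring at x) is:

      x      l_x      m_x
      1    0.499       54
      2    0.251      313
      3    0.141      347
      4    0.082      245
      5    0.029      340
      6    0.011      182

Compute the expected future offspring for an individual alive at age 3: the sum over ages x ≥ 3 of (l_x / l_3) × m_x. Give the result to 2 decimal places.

573.61

l_3 = 0.141. Conditional survival from age 3 to x is l_x / l_3.
  x=3: (0.141/0.141) × 347 = 347.0000
  x=4: (0.082/0.141) × 245 = 142.4823
  x=5: (0.029/0.141) × 340 = 69.9291
  x=6: (0.011/0.141) × 182 = 14.1986
Sum = 347.0000 + 142.4823 + 69.9291 + 14.1986 = 573.6099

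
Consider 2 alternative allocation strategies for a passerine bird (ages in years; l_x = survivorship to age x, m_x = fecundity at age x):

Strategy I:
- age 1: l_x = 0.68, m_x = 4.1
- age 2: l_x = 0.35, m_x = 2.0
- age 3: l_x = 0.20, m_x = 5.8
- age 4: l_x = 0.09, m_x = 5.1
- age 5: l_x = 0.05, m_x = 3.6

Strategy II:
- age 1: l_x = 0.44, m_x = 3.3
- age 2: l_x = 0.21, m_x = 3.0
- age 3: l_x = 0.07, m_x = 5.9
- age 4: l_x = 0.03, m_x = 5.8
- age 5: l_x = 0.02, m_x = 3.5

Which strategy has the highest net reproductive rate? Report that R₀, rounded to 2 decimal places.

5.29

Strategy I: R₀ = 0.68×4.1 + 0.35×2.0 + 0.20×5.8 + 0.09×5.1 + 0.05×3.6 = 5.2870
Strategy II: R₀ = 0.44×3.3 + 0.21×3.0 + 0.07×5.9 + 0.03×5.8 + 0.02×3.5 = 2.7390
Highest R₀: strategy I with 5.2870.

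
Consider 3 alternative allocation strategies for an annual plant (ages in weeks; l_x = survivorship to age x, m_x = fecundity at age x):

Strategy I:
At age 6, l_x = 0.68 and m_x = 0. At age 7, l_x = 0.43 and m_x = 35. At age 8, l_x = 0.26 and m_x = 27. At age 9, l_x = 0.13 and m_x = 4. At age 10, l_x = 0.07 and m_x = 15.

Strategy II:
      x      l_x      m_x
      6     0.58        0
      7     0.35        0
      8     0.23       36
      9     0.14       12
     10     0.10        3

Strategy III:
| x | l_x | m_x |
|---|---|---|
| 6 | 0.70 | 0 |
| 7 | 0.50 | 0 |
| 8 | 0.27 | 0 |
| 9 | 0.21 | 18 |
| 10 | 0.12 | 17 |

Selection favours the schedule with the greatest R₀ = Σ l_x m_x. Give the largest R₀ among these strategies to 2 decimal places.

Strategy I: R₀ = 0.68×0 + 0.43×35 + 0.26×27 + 0.13×4 + 0.07×15 = 23.6400
Strategy II: R₀ = 0.58×0 + 0.35×0 + 0.23×36 + 0.14×12 + 0.10×3 = 10.2600
Strategy III: R₀ = 0.70×0 + 0.50×0 + 0.27×0 + 0.21×18 + 0.12×17 = 5.8200
Highest R₀: strategy I with 23.6400.

23.64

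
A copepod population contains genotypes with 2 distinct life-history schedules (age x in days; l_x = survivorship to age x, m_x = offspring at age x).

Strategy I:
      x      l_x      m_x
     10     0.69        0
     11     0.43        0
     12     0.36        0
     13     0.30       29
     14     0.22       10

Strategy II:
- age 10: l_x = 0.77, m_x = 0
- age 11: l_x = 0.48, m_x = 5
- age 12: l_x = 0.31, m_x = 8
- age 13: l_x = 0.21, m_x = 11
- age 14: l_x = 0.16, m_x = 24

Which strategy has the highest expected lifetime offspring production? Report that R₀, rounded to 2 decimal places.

11.03

Strategy I: R₀ = 0.69×0 + 0.43×0 + 0.36×0 + 0.30×29 + 0.22×10 = 10.9000
Strategy II: R₀ = 0.77×0 + 0.48×5 + 0.31×8 + 0.21×11 + 0.16×24 = 11.0300
Highest R₀: strategy II with 11.0300.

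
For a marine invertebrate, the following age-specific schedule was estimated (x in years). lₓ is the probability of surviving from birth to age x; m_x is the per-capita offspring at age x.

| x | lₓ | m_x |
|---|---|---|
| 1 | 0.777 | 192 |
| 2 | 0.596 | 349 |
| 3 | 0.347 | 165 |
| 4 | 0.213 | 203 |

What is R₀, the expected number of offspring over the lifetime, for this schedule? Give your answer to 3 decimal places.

R₀ = Σ lₓ m_x:
  age 1: 0.777 × 192 = 149.1840
  age 2: 0.596 × 349 = 208.0040
  age 3: 0.347 × 165 = 57.2550
  age 4: 0.213 × 203 = 43.2390
R₀ = 149.1840 + 208.0040 + 57.2550 + 43.2390 = 457.6820

457.682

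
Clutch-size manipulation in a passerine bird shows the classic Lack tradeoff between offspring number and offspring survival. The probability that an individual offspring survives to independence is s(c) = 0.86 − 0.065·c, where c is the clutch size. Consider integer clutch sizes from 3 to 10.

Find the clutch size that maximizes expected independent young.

Expected independent young = c × s(c):
  c=3: 3 × 0.665 = 1.995
  c=4: 4 × 0.600 = 2.400
  c=5: 5 × 0.535 = 2.675
  c=6: 6 × 0.470 = 2.820
  c=7: 7 × 0.405 = 2.835
  c=8: 8 × 0.340 = 2.720
  c=9: 9 × 0.275 = 2.475
  c=10: 10 × 0.210 = 2.100
Maximum at c = 7 (2.835 independent young).

7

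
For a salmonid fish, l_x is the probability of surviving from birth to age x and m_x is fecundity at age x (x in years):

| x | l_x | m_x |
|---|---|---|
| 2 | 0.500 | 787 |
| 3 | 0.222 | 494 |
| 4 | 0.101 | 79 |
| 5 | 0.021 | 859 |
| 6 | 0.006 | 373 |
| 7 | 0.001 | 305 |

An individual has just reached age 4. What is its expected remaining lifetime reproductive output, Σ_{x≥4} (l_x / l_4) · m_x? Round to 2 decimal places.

282.78

l_4 = 0.101. Conditional survival from age 4 to x is l_x / l_4.
  x=4: (0.101/0.101) × 79 = 79.0000
  x=5: (0.021/0.101) × 859 = 178.6040
  x=6: (0.006/0.101) × 373 = 22.1584
  x=7: (0.001/0.101) × 305 = 3.0198
Sum = 79.0000 + 178.6040 + 22.1584 + 3.0198 = 282.7822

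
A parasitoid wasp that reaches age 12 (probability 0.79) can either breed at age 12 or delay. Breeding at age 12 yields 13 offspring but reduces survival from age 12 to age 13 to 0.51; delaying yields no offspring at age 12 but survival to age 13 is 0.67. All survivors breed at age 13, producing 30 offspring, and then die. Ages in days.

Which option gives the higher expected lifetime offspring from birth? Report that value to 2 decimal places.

breed at age 12: R₀ = 0.79 × (13 + 0.51 × 30) = 0.79 × 28.3000 = 22.3570
delay to age 13: R₀ = 0.79 × (0.67 × 30) = 0.79 × 20.1000 = 15.8790
Higher: breed at age 12 (22.3570).

22.36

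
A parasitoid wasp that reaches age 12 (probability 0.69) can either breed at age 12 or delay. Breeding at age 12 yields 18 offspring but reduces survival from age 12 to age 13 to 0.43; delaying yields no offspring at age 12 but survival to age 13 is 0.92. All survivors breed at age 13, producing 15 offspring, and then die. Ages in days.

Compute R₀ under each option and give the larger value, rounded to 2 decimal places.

16.87

breed at age 12: R₀ = 0.69 × (18 + 0.43 × 15) = 0.69 × 24.4500 = 16.8705
delay to age 13: R₀ = 0.69 × (0.92 × 15) = 0.69 × 13.8000 = 9.5220
Higher: breed at age 12 (16.8705).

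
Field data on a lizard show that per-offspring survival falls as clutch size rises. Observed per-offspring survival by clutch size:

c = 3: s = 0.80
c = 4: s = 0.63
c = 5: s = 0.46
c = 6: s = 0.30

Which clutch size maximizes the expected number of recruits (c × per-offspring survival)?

Expected recruits = c × s(c):
  c=3: 3 × 0.80 = 2.400
  c=4: 4 × 0.63 = 2.520
  c=5: 5 × 0.46 = 2.300
  c=6: 6 × 0.30 = 1.800
Maximum at c = 4 (2.520 recruits).

4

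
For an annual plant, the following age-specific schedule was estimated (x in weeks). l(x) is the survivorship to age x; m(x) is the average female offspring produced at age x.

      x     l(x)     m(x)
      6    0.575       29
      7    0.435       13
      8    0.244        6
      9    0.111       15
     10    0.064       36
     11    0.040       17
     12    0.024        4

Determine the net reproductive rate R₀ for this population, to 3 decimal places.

28.539

R₀ = Σ l(x) m(x):
  age 6: 0.575 × 29 = 16.6750
  age 7: 0.435 × 13 = 5.6550
  age 8: 0.244 × 6 = 1.4640
  age 9: 0.111 × 15 = 1.6650
  age 10: 0.064 × 36 = 2.3040
  age 11: 0.040 × 17 = 0.6800
  age 12: 0.024 × 4 = 0.0960
R₀ = 16.6750 + 5.6550 + 1.4640 + 1.6650 + 2.3040 + 0.6800 + 0.0960 = 28.5390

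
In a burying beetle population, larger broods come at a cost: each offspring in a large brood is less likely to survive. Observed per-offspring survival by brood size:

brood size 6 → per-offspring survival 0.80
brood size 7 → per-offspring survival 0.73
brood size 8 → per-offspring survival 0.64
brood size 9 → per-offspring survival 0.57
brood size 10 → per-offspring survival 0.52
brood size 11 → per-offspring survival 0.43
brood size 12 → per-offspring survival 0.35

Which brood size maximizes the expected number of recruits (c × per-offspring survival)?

Expected recruits = c × s(c):
  c=6: 6 × 0.80 = 4.800
  c=7: 7 × 0.73 = 5.110
  c=8: 8 × 0.64 = 5.120
  c=9: 9 × 0.57 = 5.130
  c=10: 10 × 0.52 = 5.200
  c=11: 11 × 0.43 = 4.730
  c=12: 12 × 0.35 = 4.200
Maximum at c = 10 (5.200 recruits).

10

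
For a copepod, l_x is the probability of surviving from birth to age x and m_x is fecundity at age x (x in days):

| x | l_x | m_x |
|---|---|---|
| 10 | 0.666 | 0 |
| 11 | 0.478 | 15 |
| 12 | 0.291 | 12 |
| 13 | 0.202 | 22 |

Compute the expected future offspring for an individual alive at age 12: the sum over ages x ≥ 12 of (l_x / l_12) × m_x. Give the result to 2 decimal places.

27.27

l_12 = 0.291. Conditional survival from age 12 to x is l_x / l_12.
  x=12: (0.291/0.291) × 12 = 12.0000
  x=13: (0.202/0.291) × 22 = 15.2715
Sum = 12.0000 + 15.2715 = 27.2715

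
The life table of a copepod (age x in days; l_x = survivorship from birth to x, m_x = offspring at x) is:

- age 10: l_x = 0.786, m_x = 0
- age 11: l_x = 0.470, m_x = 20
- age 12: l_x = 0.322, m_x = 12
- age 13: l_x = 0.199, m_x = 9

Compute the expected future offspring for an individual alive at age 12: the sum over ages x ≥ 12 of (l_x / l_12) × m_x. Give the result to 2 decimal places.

17.56

l_12 = 0.322. Conditional survival from age 12 to x is l_x / l_12.
  x=12: (0.322/0.322) × 12 = 12.0000
  x=13: (0.199/0.322) × 9 = 5.5621
Sum = 12.0000 + 5.5621 = 17.5621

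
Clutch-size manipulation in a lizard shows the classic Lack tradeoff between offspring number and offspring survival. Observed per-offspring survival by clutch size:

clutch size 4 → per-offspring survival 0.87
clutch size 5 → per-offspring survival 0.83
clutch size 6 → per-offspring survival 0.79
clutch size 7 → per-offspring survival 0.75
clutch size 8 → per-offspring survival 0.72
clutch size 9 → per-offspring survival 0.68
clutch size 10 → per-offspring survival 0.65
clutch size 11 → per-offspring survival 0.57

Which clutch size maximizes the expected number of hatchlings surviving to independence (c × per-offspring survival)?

10

Expected hatchlings surviving to independence = c × s(c):
  c=4: 4 × 0.87 = 3.480
  c=5: 5 × 0.83 = 4.150
  c=6: 6 × 0.79 = 4.740
  c=7: 7 × 0.75 = 5.250
  c=8: 8 × 0.72 = 5.760
  c=9: 9 × 0.68 = 6.120
  c=10: 10 × 0.65 = 6.500
  c=11: 11 × 0.57 = 6.270
Maximum at c = 10 (6.500 hatchlings surviving to independence).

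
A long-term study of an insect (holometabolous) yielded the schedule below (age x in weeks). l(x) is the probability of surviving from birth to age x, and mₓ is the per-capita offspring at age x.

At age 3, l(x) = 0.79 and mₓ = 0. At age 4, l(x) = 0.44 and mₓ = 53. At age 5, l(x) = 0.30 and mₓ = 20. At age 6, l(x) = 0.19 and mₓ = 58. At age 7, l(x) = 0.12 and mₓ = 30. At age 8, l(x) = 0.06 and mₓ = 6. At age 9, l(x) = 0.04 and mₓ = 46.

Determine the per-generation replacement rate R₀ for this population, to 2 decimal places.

46.14

R₀ = Σ l(x) mₓ:
  age 3: 0.79 × 0 = 0.0000
  age 4: 0.44 × 53 = 23.3200
  age 5: 0.30 × 20 = 6.0000
  age 6: 0.19 × 58 = 11.0200
  age 7: 0.12 × 30 = 3.6000
  age 8: 0.06 × 6 = 0.3600
  age 9: 0.04 × 46 = 1.8400
R₀ = 0.0000 + 23.3200 + 6.0000 + 11.0200 + 3.6000 + 0.3600 + 1.8400 = 46.1400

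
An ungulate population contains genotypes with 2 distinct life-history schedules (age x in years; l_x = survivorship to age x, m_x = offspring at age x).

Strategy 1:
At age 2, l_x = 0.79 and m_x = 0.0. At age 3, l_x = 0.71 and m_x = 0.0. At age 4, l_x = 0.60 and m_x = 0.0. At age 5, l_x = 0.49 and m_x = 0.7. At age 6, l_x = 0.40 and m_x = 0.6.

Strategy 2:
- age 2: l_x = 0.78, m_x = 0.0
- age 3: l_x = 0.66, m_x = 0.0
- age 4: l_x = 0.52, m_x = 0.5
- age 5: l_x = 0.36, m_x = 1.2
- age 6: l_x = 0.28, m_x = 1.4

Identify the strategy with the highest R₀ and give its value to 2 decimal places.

1.08

Strategy 1: R₀ = 0.79×0.0 + 0.71×0.0 + 0.60×0.0 + 0.49×0.7 + 0.40×0.6 = 0.5830
Strategy 2: R₀ = 0.78×0.0 + 0.66×0.0 + 0.52×0.5 + 0.36×1.2 + 0.28×1.4 = 1.0840
Highest R₀: strategy 2 with 1.0840.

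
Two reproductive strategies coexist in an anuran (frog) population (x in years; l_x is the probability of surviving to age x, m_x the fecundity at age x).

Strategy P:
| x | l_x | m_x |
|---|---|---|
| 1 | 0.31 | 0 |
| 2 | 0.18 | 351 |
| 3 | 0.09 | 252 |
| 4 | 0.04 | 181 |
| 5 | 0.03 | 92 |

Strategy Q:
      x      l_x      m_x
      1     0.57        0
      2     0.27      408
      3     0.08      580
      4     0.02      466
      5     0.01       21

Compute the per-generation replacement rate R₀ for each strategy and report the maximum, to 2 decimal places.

Strategy P: R₀ = 0.31×0 + 0.18×351 + 0.09×252 + 0.04×181 + 0.03×92 = 95.8600
Strategy Q: R₀ = 0.57×0 + 0.27×408 + 0.08×580 + 0.02×466 + 0.01×21 = 166.0900
Highest R₀: strategy Q with 166.0900.

166.09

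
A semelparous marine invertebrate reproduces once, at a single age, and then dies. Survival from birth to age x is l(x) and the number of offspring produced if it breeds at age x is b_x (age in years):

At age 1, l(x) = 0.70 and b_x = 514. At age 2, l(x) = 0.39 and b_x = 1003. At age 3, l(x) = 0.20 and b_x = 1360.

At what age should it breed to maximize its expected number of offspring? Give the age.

2

Expected offspring if breeding at age x = l(x) × b_x:
  age 1: 0.70 × 514 = 359.800
  age 2: 0.39 × 1003 = 391.170
  age 3: 0.20 × 1360 = 272.000
Maximum at age 2 (391.170).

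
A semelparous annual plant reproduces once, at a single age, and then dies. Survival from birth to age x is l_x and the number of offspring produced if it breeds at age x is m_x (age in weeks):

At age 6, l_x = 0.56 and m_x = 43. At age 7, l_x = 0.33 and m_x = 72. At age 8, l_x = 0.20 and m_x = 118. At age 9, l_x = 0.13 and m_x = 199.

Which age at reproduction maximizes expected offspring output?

9

Expected offspring if breeding at age x = l_x × m_x:
  age 6: 0.56 × 43 = 24.080
  age 7: 0.33 × 72 = 23.760
  age 8: 0.20 × 118 = 23.600
  age 9: 0.13 × 199 = 25.870
Maximum at age 9 (25.870).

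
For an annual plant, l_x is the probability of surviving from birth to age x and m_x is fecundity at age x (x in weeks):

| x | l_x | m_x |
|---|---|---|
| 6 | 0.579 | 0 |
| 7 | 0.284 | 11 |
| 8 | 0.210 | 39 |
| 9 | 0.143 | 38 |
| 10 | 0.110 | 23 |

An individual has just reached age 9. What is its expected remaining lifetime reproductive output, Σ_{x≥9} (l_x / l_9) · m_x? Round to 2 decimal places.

l_9 = 0.143. Conditional survival from age 9 to x is l_x / l_9.
  x=9: (0.143/0.143) × 38 = 38.0000
  x=10: (0.110/0.143) × 23 = 17.6923
Sum = 38.0000 + 17.6923 = 55.6923

55.69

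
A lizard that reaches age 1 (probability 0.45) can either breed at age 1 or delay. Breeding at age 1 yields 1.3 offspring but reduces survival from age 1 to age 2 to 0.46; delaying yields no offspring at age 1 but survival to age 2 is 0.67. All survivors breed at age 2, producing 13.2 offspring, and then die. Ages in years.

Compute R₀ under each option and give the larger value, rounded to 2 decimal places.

3.98

breed at age 1: R₀ = 0.45 × (1.3 + 0.46 × 13.2) = 0.45 × 7.3720 = 3.3174
delay to age 2: R₀ = 0.45 × (0.67 × 13.2) = 0.45 × 8.8440 = 3.9798
Higher: delay to age 2 (3.9798).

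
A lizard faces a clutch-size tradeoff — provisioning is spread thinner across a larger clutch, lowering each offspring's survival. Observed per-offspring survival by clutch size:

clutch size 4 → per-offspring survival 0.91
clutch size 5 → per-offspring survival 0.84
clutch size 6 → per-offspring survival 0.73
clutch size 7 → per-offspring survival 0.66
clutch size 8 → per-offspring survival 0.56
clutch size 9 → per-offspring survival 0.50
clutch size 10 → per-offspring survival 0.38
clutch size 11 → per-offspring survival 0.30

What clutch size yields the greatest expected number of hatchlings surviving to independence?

7

Expected hatchlings surviving to independence = c × s(c):
  c=4: 4 × 0.91 = 3.640
  c=5: 5 × 0.84 = 4.200
  c=6: 6 × 0.73 = 4.380
  c=7: 7 × 0.66 = 4.620
  c=8: 8 × 0.56 = 4.480
  c=9: 9 × 0.50 = 4.500
  c=10: 10 × 0.38 = 3.800
  c=11: 11 × 0.30 = 3.300
Maximum at c = 7 (4.620 hatchlings surviving to independence).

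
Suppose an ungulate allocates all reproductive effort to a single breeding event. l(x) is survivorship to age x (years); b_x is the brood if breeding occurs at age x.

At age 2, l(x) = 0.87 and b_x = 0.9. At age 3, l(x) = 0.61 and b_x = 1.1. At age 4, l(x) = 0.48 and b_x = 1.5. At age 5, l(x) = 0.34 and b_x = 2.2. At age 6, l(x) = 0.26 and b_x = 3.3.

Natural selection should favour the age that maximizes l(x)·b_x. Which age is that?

Expected offspring if breeding at age x = l(x) × b_x:
  age 2: 0.87 × 0.9 = 0.783
  age 3: 0.61 × 1.1 = 0.671
  age 4: 0.48 × 1.5 = 0.720
  age 5: 0.34 × 2.2 = 0.748
  age 6: 0.26 × 3.3 = 0.858
Maximum at age 6 (0.858).

6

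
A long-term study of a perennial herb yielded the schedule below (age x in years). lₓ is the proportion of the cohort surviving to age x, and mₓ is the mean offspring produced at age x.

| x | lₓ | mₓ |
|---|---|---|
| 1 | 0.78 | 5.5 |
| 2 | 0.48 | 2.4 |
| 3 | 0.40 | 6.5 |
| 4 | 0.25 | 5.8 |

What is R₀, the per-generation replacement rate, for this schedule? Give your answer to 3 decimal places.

9.492

R₀ = Σ lₓ mₓ:
  age 1: 0.78 × 5.5 = 4.2900
  age 2: 0.48 × 2.4 = 1.1520
  age 3: 0.40 × 6.5 = 2.6000
  age 4: 0.25 × 5.8 = 1.4500
R₀ = 4.2900 + 1.1520 + 2.6000 + 1.4500 = 9.4920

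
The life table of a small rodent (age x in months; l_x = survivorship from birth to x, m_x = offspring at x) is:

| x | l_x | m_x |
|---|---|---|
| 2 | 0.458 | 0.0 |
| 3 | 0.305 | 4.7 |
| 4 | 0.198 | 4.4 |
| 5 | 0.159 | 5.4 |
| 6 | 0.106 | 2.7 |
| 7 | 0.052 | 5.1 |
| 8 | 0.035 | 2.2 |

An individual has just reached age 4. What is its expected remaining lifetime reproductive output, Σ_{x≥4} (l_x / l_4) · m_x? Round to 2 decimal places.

11.91

l_4 = 0.198. Conditional survival from age 4 to x is l_x / l_4.
  x=4: (0.198/0.198) × 4.4 = 4.4000
  x=5: (0.159/0.198) × 5.4 = 4.3364
  x=6: (0.106/0.198) × 2.7 = 1.4455
  x=7: (0.052/0.198) × 5.1 = 1.3394
  x=8: (0.035/0.198) × 2.2 = 0.3889
Sum = 4.4000 + 4.3364 + 1.4455 + 1.3394 + 0.3889 = 11.9101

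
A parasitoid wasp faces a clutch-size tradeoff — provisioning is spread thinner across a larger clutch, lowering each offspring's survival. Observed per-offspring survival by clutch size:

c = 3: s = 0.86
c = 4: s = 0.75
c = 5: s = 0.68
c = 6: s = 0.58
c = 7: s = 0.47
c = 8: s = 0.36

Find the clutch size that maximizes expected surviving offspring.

6

Expected surviving offspring = c × s(c):
  c=3: 3 × 0.86 = 2.580
  c=4: 4 × 0.75 = 3.000
  c=5: 5 × 0.68 = 3.400
  c=6: 6 × 0.58 = 3.480
  c=7: 7 × 0.47 = 3.290
  c=8: 8 × 0.36 = 2.880
Maximum at c = 6 (3.480 surviving offspring).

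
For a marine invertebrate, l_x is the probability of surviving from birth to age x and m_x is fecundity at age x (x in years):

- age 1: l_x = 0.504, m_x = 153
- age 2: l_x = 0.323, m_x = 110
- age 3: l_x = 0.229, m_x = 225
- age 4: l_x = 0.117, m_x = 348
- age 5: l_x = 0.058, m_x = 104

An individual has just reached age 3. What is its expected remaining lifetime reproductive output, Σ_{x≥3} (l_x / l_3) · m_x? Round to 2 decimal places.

429.14

l_3 = 0.229. Conditional survival from age 3 to x is l_x / l_3.
  x=3: (0.229/0.229) × 225 = 225.0000
  x=4: (0.117/0.229) × 348 = 177.7991
  x=5: (0.058/0.229) × 104 = 26.3406
Sum = 225.0000 + 177.7991 + 26.3406 = 429.1397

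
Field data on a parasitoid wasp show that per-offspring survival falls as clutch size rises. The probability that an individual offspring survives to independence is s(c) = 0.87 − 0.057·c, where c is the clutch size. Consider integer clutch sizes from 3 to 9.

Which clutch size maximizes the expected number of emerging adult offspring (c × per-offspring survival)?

8

Expected emerging adult offspring = c × s(c):
  c=3: 3 × 0.699 = 2.097
  c=4: 4 × 0.642 = 2.568
  c=5: 5 × 0.585 = 2.925
  c=6: 6 × 0.528 = 3.168
  c=7: 7 × 0.471 = 3.297
  c=8: 8 × 0.414 = 3.312
  c=9: 9 × 0.357 = 3.213
Maximum at c = 8 (3.312 emerging adult offspring).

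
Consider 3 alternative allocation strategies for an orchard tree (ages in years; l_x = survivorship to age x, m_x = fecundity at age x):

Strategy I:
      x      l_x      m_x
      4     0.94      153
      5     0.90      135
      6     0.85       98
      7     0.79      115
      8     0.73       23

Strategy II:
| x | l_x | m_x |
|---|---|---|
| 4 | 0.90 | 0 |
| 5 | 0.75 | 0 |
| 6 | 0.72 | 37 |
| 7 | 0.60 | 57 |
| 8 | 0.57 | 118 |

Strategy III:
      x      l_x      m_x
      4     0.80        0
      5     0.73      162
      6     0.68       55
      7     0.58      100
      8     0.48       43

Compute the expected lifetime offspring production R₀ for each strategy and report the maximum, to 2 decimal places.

456.26

Strategy I: R₀ = 0.94×153 + 0.90×135 + 0.85×98 + 0.79×115 + 0.73×23 = 456.2600
Strategy II: R₀ = 0.90×0 + 0.75×0 + 0.72×37 + 0.60×57 + 0.57×118 = 128.1000
Strategy III: R₀ = 0.80×0 + 0.73×162 + 0.68×55 + 0.58×100 + 0.48×43 = 234.3000
Highest R₀: strategy I with 456.2600.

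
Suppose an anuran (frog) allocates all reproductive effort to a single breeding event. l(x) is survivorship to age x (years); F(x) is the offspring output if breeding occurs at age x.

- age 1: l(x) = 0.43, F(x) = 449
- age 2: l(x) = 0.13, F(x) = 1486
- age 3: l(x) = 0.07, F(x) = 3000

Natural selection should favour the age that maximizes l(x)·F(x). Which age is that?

Expected offspring if breeding at age x = l(x) × F(x):
  age 1: 0.43 × 449 = 193.070
  age 2: 0.13 × 1486 = 193.180
  age 3: 0.07 × 3000 = 210.000
Maximum at age 3 (210.000).

3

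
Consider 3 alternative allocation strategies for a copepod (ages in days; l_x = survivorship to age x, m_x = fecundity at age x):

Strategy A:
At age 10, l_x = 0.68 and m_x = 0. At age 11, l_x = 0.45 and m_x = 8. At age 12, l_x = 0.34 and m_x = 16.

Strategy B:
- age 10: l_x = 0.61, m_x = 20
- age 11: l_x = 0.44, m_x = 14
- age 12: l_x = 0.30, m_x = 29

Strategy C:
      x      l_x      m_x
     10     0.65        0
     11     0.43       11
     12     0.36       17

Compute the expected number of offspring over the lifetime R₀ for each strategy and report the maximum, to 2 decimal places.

27.06

Strategy A: R₀ = 0.68×0 + 0.45×8 + 0.34×16 = 9.0400
Strategy B: R₀ = 0.61×20 + 0.44×14 + 0.30×29 = 27.0600
Strategy C: R₀ = 0.65×0 + 0.43×11 + 0.36×17 = 10.8500
Highest R₀: strategy B with 27.0600.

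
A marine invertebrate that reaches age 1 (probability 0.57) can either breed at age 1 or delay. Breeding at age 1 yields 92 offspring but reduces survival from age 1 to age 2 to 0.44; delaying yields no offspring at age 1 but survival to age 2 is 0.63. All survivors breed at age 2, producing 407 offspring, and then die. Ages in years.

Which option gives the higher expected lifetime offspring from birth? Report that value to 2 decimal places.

breed at age 1: R₀ = 0.57 × (92 + 0.44 × 407) = 0.57 × 271.0800 = 154.5156
delay to age 2: R₀ = 0.57 × (0.63 × 407) = 0.57 × 256.4100 = 146.1537
Higher: breed at age 1 (154.5156).

154.52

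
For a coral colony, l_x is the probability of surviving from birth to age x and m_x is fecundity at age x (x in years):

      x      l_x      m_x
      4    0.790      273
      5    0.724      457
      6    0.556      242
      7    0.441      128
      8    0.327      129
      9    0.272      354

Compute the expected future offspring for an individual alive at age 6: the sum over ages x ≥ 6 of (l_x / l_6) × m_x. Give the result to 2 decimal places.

592.57

l_6 = 0.556. Conditional survival from age 6 to x is l_x / l_6.
  x=6: (0.556/0.556) × 242 = 242.0000
  x=7: (0.441/0.556) × 128 = 101.5252
  x=8: (0.327/0.556) × 129 = 75.8687
  x=9: (0.272/0.556) × 354 = 173.1799
Sum = 242.0000 + 101.5252 + 75.8687 + 173.1799 = 592.5737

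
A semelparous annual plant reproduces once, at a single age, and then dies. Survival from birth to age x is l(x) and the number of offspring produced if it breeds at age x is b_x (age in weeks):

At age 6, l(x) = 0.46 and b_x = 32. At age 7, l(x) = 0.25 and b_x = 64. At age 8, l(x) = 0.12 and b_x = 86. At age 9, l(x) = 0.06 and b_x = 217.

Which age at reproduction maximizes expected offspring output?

Expected offspring if breeding at age x = l(x) × b_x:
  age 6: 0.46 × 32 = 14.720
  age 7: 0.25 × 64 = 16.000
  age 8: 0.12 × 86 = 10.320
  age 9: 0.06 × 217 = 13.020
Maximum at age 7 (16.000).

7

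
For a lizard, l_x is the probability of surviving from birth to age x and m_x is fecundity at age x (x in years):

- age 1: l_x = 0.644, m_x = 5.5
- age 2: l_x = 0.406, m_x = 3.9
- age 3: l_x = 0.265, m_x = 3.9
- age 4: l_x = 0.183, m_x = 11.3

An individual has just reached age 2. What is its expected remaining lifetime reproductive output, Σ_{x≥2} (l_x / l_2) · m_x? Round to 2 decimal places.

11.54

l_2 = 0.406. Conditional survival from age 2 to x is l_x / l_2.
  x=2: (0.406/0.406) × 3.9 = 3.9000
  x=3: (0.265/0.406) × 3.9 = 2.5456
  x=4: (0.183/0.406) × 11.3 = 5.0933
Sum = 3.9000 + 2.5456 + 5.0933 = 11.5389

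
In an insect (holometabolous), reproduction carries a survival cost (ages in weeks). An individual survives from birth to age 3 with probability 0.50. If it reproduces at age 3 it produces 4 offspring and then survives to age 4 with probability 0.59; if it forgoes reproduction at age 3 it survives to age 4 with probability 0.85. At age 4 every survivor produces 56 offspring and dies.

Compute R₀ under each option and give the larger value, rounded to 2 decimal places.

breed at age 3: R₀ = 0.50 × (4 + 0.59 × 56) = 0.50 × 37.0400 = 18.5200
delay to age 4: R₀ = 0.50 × (0.85 × 56) = 0.50 × 47.6000 = 23.8000
Higher: delay to age 4 (23.8000).

23.80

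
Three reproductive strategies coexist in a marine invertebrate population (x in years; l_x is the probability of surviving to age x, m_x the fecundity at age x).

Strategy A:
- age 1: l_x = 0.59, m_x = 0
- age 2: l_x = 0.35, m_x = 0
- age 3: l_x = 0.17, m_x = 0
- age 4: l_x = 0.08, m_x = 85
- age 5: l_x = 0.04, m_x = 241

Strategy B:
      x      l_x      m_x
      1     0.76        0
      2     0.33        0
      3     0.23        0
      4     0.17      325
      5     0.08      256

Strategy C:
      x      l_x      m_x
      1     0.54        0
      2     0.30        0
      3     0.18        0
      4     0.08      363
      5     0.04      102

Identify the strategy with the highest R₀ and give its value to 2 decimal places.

Strategy A: R₀ = 0.59×0 + 0.35×0 + 0.17×0 + 0.08×85 + 0.04×241 = 16.4400
Strategy B: R₀ = 0.76×0 + 0.33×0 + 0.23×0 + 0.17×325 + 0.08×256 = 75.7300
Strategy C: R₀ = 0.54×0 + 0.30×0 + 0.18×0 + 0.08×363 + 0.04×102 = 33.1200
Highest R₀: strategy B with 75.7300.

75.73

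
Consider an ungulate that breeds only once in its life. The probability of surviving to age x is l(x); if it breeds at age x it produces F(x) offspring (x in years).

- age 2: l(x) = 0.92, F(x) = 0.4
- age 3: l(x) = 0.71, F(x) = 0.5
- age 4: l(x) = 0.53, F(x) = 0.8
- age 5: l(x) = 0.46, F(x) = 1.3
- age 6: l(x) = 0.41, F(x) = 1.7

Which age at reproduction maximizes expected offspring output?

6

Expected offspring if breeding at age x = l(x) × F(x):
  age 2: 0.92 × 0.4 = 0.368
  age 3: 0.71 × 0.5 = 0.355
  age 4: 0.53 × 0.8 = 0.424
  age 5: 0.46 × 1.3 = 0.598
  age 6: 0.41 × 1.7 = 0.697
Maximum at age 6 (0.697).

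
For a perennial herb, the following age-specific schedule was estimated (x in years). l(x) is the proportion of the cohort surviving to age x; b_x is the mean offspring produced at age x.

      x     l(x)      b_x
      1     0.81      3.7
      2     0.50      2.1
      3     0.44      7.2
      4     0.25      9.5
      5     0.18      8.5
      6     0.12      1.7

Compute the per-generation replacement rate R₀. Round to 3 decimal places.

11.324

R₀ = Σ l(x) b_x:
  age 1: 0.81 × 3.7 = 2.9970
  age 2: 0.50 × 2.1 = 1.0500
  age 3: 0.44 × 7.2 = 3.1680
  age 4: 0.25 × 9.5 = 2.3750
  age 5: 0.18 × 8.5 = 1.5300
  age 6: 0.12 × 1.7 = 0.2040
R₀ = 2.9970 + 1.0500 + 3.1680 + 2.3750 + 1.5300 + 0.2040 = 11.3240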